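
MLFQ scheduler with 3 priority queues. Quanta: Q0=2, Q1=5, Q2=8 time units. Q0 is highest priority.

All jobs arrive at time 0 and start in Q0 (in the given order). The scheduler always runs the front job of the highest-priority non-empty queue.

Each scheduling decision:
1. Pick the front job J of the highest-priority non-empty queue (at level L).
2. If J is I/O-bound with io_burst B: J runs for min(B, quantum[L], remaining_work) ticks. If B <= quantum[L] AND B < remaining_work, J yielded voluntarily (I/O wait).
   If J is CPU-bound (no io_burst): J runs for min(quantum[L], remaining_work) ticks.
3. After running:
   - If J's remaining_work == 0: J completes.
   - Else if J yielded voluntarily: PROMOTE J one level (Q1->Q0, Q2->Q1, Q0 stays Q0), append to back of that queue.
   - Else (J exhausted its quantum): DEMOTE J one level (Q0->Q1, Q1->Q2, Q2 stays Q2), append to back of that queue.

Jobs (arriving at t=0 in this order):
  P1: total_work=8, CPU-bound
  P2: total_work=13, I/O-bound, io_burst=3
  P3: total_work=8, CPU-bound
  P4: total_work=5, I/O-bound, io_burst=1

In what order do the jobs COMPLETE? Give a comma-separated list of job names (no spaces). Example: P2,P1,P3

Answer: P4,P2,P1,P3

Derivation:
t=0-2: P1@Q0 runs 2, rem=6, quantum used, demote→Q1. Q0=[P2,P3,P4] Q1=[P1] Q2=[]
t=2-4: P2@Q0 runs 2, rem=11, quantum used, demote→Q1. Q0=[P3,P4] Q1=[P1,P2] Q2=[]
t=4-6: P3@Q0 runs 2, rem=6, quantum used, demote→Q1. Q0=[P4] Q1=[P1,P2,P3] Q2=[]
t=6-7: P4@Q0 runs 1, rem=4, I/O yield, promote→Q0. Q0=[P4] Q1=[P1,P2,P3] Q2=[]
t=7-8: P4@Q0 runs 1, rem=3, I/O yield, promote→Q0. Q0=[P4] Q1=[P1,P2,P3] Q2=[]
t=8-9: P4@Q0 runs 1, rem=2, I/O yield, promote→Q0. Q0=[P4] Q1=[P1,P2,P3] Q2=[]
t=9-10: P4@Q0 runs 1, rem=1, I/O yield, promote→Q0. Q0=[P4] Q1=[P1,P2,P3] Q2=[]
t=10-11: P4@Q0 runs 1, rem=0, completes. Q0=[] Q1=[P1,P2,P3] Q2=[]
t=11-16: P1@Q1 runs 5, rem=1, quantum used, demote→Q2. Q0=[] Q1=[P2,P3] Q2=[P1]
t=16-19: P2@Q1 runs 3, rem=8, I/O yield, promote→Q0. Q0=[P2] Q1=[P3] Q2=[P1]
t=19-21: P2@Q0 runs 2, rem=6, quantum used, demote→Q1. Q0=[] Q1=[P3,P2] Q2=[P1]
t=21-26: P3@Q1 runs 5, rem=1, quantum used, demote→Q2. Q0=[] Q1=[P2] Q2=[P1,P3]
t=26-29: P2@Q1 runs 3, rem=3, I/O yield, promote→Q0. Q0=[P2] Q1=[] Q2=[P1,P3]
t=29-31: P2@Q0 runs 2, rem=1, quantum used, demote→Q1. Q0=[] Q1=[P2] Q2=[P1,P3]
t=31-32: P2@Q1 runs 1, rem=0, completes. Q0=[] Q1=[] Q2=[P1,P3]
t=32-33: P1@Q2 runs 1, rem=0, completes. Q0=[] Q1=[] Q2=[P3]
t=33-34: P3@Q2 runs 1, rem=0, completes. Q0=[] Q1=[] Q2=[]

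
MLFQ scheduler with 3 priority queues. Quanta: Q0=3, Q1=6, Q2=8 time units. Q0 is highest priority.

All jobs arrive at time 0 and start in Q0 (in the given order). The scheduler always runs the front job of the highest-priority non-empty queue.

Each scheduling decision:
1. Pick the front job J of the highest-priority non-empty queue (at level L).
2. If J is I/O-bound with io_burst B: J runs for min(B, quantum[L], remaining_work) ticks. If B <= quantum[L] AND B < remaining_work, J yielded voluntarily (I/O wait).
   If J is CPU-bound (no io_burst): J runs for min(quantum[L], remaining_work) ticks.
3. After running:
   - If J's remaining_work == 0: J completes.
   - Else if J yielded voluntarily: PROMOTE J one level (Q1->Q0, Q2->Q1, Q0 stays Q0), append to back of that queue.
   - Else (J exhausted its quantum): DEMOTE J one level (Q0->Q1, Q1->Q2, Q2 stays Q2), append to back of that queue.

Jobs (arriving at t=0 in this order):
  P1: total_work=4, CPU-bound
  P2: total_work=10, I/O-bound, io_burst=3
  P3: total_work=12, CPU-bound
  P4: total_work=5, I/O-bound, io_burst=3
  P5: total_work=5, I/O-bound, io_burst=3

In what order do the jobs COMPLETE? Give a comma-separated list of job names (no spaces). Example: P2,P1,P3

Answer: P4,P5,P2,P1,P3

Derivation:
t=0-3: P1@Q0 runs 3, rem=1, quantum used, demote→Q1. Q0=[P2,P3,P4,P5] Q1=[P1] Q2=[]
t=3-6: P2@Q0 runs 3, rem=7, I/O yield, promote→Q0. Q0=[P3,P4,P5,P2] Q1=[P1] Q2=[]
t=6-9: P3@Q0 runs 3, rem=9, quantum used, demote→Q1. Q0=[P4,P5,P2] Q1=[P1,P3] Q2=[]
t=9-12: P4@Q0 runs 3, rem=2, I/O yield, promote→Q0. Q0=[P5,P2,P4] Q1=[P1,P3] Q2=[]
t=12-15: P5@Q0 runs 3, rem=2, I/O yield, promote→Q0. Q0=[P2,P4,P5] Q1=[P1,P3] Q2=[]
t=15-18: P2@Q0 runs 3, rem=4, I/O yield, promote→Q0. Q0=[P4,P5,P2] Q1=[P1,P3] Q2=[]
t=18-20: P4@Q0 runs 2, rem=0, completes. Q0=[P5,P2] Q1=[P1,P3] Q2=[]
t=20-22: P5@Q0 runs 2, rem=0, completes. Q0=[P2] Q1=[P1,P3] Q2=[]
t=22-25: P2@Q0 runs 3, rem=1, I/O yield, promote→Q0. Q0=[P2] Q1=[P1,P3] Q2=[]
t=25-26: P2@Q0 runs 1, rem=0, completes. Q0=[] Q1=[P1,P3] Q2=[]
t=26-27: P1@Q1 runs 1, rem=0, completes. Q0=[] Q1=[P3] Q2=[]
t=27-33: P3@Q1 runs 6, rem=3, quantum used, demote→Q2. Q0=[] Q1=[] Q2=[P3]
t=33-36: P3@Q2 runs 3, rem=0, completes. Q0=[] Q1=[] Q2=[]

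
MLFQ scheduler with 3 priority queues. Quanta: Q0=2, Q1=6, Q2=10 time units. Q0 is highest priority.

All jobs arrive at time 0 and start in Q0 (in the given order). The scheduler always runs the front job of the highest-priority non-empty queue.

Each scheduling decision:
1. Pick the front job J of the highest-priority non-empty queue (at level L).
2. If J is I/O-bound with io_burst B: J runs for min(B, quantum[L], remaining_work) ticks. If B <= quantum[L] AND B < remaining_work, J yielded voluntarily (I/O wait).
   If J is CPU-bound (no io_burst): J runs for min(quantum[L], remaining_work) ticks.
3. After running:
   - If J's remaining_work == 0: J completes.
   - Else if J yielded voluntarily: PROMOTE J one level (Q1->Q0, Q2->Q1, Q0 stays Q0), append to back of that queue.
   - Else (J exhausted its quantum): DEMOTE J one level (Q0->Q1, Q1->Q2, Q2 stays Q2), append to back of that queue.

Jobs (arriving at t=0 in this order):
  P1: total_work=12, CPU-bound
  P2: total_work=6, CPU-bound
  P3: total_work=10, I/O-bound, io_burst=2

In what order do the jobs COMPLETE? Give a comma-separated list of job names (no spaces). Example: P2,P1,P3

Answer: P3,P2,P1

Derivation:
t=0-2: P1@Q0 runs 2, rem=10, quantum used, demote→Q1. Q0=[P2,P3] Q1=[P1] Q2=[]
t=2-4: P2@Q0 runs 2, rem=4, quantum used, demote→Q1. Q0=[P3] Q1=[P1,P2] Q2=[]
t=4-6: P3@Q0 runs 2, rem=8, I/O yield, promote→Q0. Q0=[P3] Q1=[P1,P2] Q2=[]
t=6-8: P3@Q0 runs 2, rem=6, I/O yield, promote→Q0. Q0=[P3] Q1=[P1,P2] Q2=[]
t=8-10: P3@Q0 runs 2, rem=4, I/O yield, promote→Q0. Q0=[P3] Q1=[P1,P2] Q2=[]
t=10-12: P3@Q0 runs 2, rem=2, I/O yield, promote→Q0. Q0=[P3] Q1=[P1,P2] Q2=[]
t=12-14: P3@Q0 runs 2, rem=0, completes. Q0=[] Q1=[P1,P2] Q2=[]
t=14-20: P1@Q1 runs 6, rem=4, quantum used, demote→Q2. Q0=[] Q1=[P2] Q2=[P1]
t=20-24: P2@Q1 runs 4, rem=0, completes. Q0=[] Q1=[] Q2=[P1]
t=24-28: P1@Q2 runs 4, rem=0, completes. Q0=[] Q1=[] Q2=[]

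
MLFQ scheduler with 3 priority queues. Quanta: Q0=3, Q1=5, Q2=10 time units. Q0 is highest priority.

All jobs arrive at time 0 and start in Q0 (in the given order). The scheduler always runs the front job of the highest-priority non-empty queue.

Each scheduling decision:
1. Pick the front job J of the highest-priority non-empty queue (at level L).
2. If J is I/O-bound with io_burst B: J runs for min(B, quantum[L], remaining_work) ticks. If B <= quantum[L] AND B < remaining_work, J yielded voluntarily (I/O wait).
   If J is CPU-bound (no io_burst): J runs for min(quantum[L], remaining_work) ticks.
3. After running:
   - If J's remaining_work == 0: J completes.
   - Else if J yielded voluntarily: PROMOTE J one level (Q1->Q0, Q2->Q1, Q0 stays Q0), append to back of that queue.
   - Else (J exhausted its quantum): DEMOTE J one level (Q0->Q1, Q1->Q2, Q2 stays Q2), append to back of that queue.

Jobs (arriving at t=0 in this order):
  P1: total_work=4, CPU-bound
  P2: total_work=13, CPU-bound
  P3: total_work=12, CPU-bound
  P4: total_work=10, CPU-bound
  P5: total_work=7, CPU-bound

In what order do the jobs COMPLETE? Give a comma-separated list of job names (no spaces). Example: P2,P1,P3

t=0-3: P1@Q0 runs 3, rem=1, quantum used, demote→Q1. Q0=[P2,P3,P4,P5] Q1=[P1] Q2=[]
t=3-6: P2@Q0 runs 3, rem=10, quantum used, demote→Q1. Q0=[P3,P4,P5] Q1=[P1,P2] Q2=[]
t=6-9: P3@Q0 runs 3, rem=9, quantum used, demote→Q1. Q0=[P4,P5] Q1=[P1,P2,P3] Q2=[]
t=9-12: P4@Q0 runs 3, rem=7, quantum used, demote→Q1. Q0=[P5] Q1=[P1,P2,P3,P4] Q2=[]
t=12-15: P5@Q0 runs 3, rem=4, quantum used, demote→Q1. Q0=[] Q1=[P1,P2,P3,P4,P5] Q2=[]
t=15-16: P1@Q1 runs 1, rem=0, completes. Q0=[] Q1=[P2,P3,P4,P5] Q2=[]
t=16-21: P2@Q1 runs 5, rem=5, quantum used, demote→Q2. Q0=[] Q1=[P3,P4,P5] Q2=[P2]
t=21-26: P3@Q1 runs 5, rem=4, quantum used, demote→Q2. Q0=[] Q1=[P4,P5] Q2=[P2,P3]
t=26-31: P4@Q1 runs 5, rem=2, quantum used, demote→Q2. Q0=[] Q1=[P5] Q2=[P2,P3,P4]
t=31-35: P5@Q1 runs 4, rem=0, completes. Q0=[] Q1=[] Q2=[P2,P3,P4]
t=35-40: P2@Q2 runs 5, rem=0, completes. Q0=[] Q1=[] Q2=[P3,P4]
t=40-44: P3@Q2 runs 4, rem=0, completes. Q0=[] Q1=[] Q2=[P4]
t=44-46: P4@Q2 runs 2, rem=0, completes. Q0=[] Q1=[] Q2=[]

Answer: P1,P5,P2,P3,P4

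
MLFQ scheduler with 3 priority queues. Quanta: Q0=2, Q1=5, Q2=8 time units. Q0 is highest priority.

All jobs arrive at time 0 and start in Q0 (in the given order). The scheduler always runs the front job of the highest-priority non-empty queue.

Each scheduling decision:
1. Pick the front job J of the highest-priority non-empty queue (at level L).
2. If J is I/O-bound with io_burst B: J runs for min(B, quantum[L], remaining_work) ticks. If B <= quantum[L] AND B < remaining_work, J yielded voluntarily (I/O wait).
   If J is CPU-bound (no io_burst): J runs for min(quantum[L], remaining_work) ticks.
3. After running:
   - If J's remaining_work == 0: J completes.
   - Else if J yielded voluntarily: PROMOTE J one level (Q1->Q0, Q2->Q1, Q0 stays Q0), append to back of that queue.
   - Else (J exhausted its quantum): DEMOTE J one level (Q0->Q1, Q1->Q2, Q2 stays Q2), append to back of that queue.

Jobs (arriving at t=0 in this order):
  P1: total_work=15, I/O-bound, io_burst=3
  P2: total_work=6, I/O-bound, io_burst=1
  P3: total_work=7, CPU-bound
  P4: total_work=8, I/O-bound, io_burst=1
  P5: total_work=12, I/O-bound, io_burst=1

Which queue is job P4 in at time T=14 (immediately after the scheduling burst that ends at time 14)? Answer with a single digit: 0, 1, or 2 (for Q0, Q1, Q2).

Answer: 0

Derivation:
t=0-2: P1@Q0 runs 2, rem=13, quantum used, demote→Q1. Q0=[P2,P3,P4,P5] Q1=[P1] Q2=[]
t=2-3: P2@Q0 runs 1, rem=5, I/O yield, promote→Q0. Q0=[P3,P4,P5,P2] Q1=[P1] Q2=[]
t=3-5: P3@Q0 runs 2, rem=5, quantum used, demote→Q1. Q0=[P4,P5,P2] Q1=[P1,P3] Q2=[]
t=5-6: P4@Q0 runs 1, rem=7, I/O yield, promote→Q0. Q0=[P5,P2,P4] Q1=[P1,P3] Q2=[]
t=6-7: P5@Q0 runs 1, rem=11, I/O yield, promote→Q0. Q0=[P2,P4,P5] Q1=[P1,P3] Q2=[]
t=7-8: P2@Q0 runs 1, rem=4, I/O yield, promote→Q0. Q0=[P4,P5,P2] Q1=[P1,P3] Q2=[]
t=8-9: P4@Q0 runs 1, rem=6, I/O yield, promote→Q0. Q0=[P5,P2,P4] Q1=[P1,P3] Q2=[]
t=9-10: P5@Q0 runs 1, rem=10, I/O yield, promote→Q0. Q0=[P2,P4,P5] Q1=[P1,P3] Q2=[]
t=10-11: P2@Q0 runs 1, rem=3, I/O yield, promote→Q0. Q0=[P4,P5,P2] Q1=[P1,P3] Q2=[]
t=11-12: P4@Q0 runs 1, rem=5, I/O yield, promote→Q0. Q0=[P5,P2,P4] Q1=[P1,P3] Q2=[]
t=12-13: P5@Q0 runs 1, rem=9, I/O yield, promote→Q0. Q0=[P2,P4,P5] Q1=[P1,P3] Q2=[]
t=13-14: P2@Q0 runs 1, rem=2, I/O yield, promote→Q0. Q0=[P4,P5,P2] Q1=[P1,P3] Q2=[]
t=14-15: P4@Q0 runs 1, rem=4, I/O yield, promote→Q0. Q0=[P5,P2,P4] Q1=[P1,P3] Q2=[]
t=15-16: P5@Q0 runs 1, rem=8, I/O yield, promote→Q0. Q0=[P2,P4,P5] Q1=[P1,P3] Q2=[]
t=16-17: P2@Q0 runs 1, rem=1, I/O yield, promote→Q0. Q0=[P4,P5,P2] Q1=[P1,P3] Q2=[]
t=17-18: P4@Q0 runs 1, rem=3, I/O yield, promote→Q0. Q0=[P5,P2,P4] Q1=[P1,P3] Q2=[]
t=18-19: P5@Q0 runs 1, rem=7, I/O yield, promote→Q0. Q0=[P2,P4,P5] Q1=[P1,P3] Q2=[]
t=19-20: P2@Q0 runs 1, rem=0, completes. Q0=[P4,P5] Q1=[P1,P3] Q2=[]
t=20-21: P4@Q0 runs 1, rem=2, I/O yield, promote→Q0. Q0=[P5,P4] Q1=[P1,P3] Q2=[]
t=21-22: P5@Q0 runs 1, rem=6, I/O yield, promote→Q0. Q0=[P4,P5] Q1=[P1,P3] Q2=[]
t=22-23: P4@Q0 runs 1, rem=1, I/O yield, promote→Q0. Q0=[P5,P4] Q1=[P1,P3] Q2=[]
t=23-24: P5@Q0 runs 1, rem=5, I/O yield, promote→Q0. Q0=[P4,P5] Q1=[P1,P3] Q2=[]
t=24-25: P4@Q0 runs 1, rem=0, completes. Q0=[P5] Q1=[P1,P3] Q2=[]
t=25-26: P5@Q0 runs 1, rem=4, I/O yield, promote→Q0. Q0=[P5] Q1=[P1,P3] Q2=[]
t=26-27: P5@Q0 runs 1, rem=3, I/O yield, promote→Q0. Q0=[P5] Q1=[P1,P3] Q2=[]
t=27-28: P5@Q0 runs 1, rem=2, I/O yield, promote→Q0. Q0=[P5] Q1=[P1,P3] Q2=[]
t=28-29: P5@Q0 runs 1, rem=1, I/O yield, promote→Q0. Q0=[P5] Q1=[P1,P3] Q2=[]
t=29-30: P5@Q0 runs 1, rem=0, completes. Q0=[] Q1=[P1,P3] Q2=[]
t=30-33: P1@Q1 runs 3, rem=10, I/O yield, promote→Q0. Q0=[P1] Q1=[P3] Q2=[]
t=33-35: P1@Q0 runs 2, rem=8, quantum used, demote→Q1. Q0=[] Q1=[P3,P1] Q2=[]
t=35-40: P3@Q1 runs 5, rem=0, completes. Q0=[] Q1=[P1] Q2=[]
t=40-43: P1@Q1 runs 3, rem=5, I/O yield, promote→Q0. Q0=[P1] Q1=[] Q2=[]
t=43-45: P1@Q0 runs 2, rem=3, quantum used, demote→Q1. Q0=[] Q1=[P1] Q2=[]
t=45-48: P1@Q1 runs 3, rem=0, completes. Q0=[] Q1=[] Q2=[]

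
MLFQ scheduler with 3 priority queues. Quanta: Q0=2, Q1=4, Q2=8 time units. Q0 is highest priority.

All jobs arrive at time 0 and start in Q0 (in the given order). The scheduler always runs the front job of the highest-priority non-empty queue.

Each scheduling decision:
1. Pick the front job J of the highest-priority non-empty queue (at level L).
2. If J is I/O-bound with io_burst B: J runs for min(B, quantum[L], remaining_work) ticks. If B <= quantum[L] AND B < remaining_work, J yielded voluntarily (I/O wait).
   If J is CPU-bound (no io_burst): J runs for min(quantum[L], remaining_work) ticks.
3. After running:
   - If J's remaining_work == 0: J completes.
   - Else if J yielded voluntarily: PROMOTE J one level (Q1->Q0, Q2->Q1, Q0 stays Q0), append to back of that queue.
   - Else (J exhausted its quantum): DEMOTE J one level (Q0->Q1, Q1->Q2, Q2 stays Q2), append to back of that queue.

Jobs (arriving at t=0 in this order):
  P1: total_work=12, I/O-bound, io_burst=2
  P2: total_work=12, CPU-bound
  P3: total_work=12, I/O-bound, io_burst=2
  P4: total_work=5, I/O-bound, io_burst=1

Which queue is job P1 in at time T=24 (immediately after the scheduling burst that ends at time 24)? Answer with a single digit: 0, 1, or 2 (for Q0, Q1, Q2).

Answer: 0

Derivation:
t=0-2: P1@Q0 runs 2, rem=10, I/O yield, promote→Q0. Q0=[P2,P3,P4,P1] Q1=[] Q2=[]
t=2-4: P2@Q0 runs 2, rem=10, quantum used, demote→Q1. Q0=[P3,P4,P1] Q1=[P2] Q2=[]
t=4-6: P3@Q0 runs 2, rem=10, I/O yield, promote→Q0. Q0=[P4,P1,P3] Q1=[P2] Q2=[]
t=6-7: P4@Q0 runs 1, rem=4, I/O yield, promote→Q0. Q0=[P1,P3,P4] Q1=[P2] Q2=[]
t=7-9: P1@Q0 runs 2, rem=8, I/O yield, promote→Q0. Q0=[P3,P4,P1] Q1=[P2] Q2=[]
t=9-11: P3@Q0 runs 2, rem=8, I/O yield, promote→Q0. Q0=[P4,P1,P3] Q1=[P2] Q2=[]
t=11-12: P4@Q0 runs 1, rem=3, I/O yield, promote→Q0. Q0=[P1,P3,P4] Q1=[P2] Q2=[]
t=12-14: P1@Q0 runs 2, rem=6, I/O yield, promote→Q0. Q0=[P3,P4,P1] Q1=[P2] Q2=[]
t=14-16: P3@Q0 runs 2, rem=6, I/O yield, promote→Q0. Q0=[P4,P1,P3] Q1=[P2] Q2=[]
t=16-17: P4@Q0 runs 1, rem=2, I/O yield, promote→Q0. Q0=[P1,P3,P4] Q1=[P2] Q2=[]
t=17-19: P1@Q0 runs 2, rem=4, I/O yield, promote→Q0. Q0=[P3,P4,P1] Q1=[P2] Q2=[]
t=19-21: P3@Q0 runs 2, rem=4, I/O yield, promote→Q0. Q0=[P4,P1,P3] Q1=[P2] Q2=[]
t=21-22: P4@Q0 runs 1, rem=1, I/O yield, promote→Q0. Q0=[P1,P3,P4] Q1=[P2] Q2=[]
t=22-24: P1@Q0 runs 2, rem=2, I/O yield, promote→Q0. Q0=[P3,P4,P1] Q1=[P2] Q2=[]
t=24-26: P3@Q0 runs 2, rem=2, I/O yield, promote→Q0. Q0=[P4,P1,P3] Q1=[P2] Q2=[]
t=26-27: P4@Q0 runs 1, rem=0, completes. Q0=[P1,P3] Q1=[P2] Q2=[]
t=27-29: P1@Q0 runs 2, rem=0, completes. Q0=[P3] Q1=[P2] Q2=[]
t=29-31: P3@Q0 runs 2, rem=0, completes. Q0=[] Q1=[P2] Q2=[]
t=31-35: P2@Q1 runs 4, rem=6, quantum used, demote→Q2. Q0=[] Q1=[] Q2=[P2]
t=35-41: P2@Q2 runs 6, rem=0, completes. Q0=[] Q1=[] Q2=[]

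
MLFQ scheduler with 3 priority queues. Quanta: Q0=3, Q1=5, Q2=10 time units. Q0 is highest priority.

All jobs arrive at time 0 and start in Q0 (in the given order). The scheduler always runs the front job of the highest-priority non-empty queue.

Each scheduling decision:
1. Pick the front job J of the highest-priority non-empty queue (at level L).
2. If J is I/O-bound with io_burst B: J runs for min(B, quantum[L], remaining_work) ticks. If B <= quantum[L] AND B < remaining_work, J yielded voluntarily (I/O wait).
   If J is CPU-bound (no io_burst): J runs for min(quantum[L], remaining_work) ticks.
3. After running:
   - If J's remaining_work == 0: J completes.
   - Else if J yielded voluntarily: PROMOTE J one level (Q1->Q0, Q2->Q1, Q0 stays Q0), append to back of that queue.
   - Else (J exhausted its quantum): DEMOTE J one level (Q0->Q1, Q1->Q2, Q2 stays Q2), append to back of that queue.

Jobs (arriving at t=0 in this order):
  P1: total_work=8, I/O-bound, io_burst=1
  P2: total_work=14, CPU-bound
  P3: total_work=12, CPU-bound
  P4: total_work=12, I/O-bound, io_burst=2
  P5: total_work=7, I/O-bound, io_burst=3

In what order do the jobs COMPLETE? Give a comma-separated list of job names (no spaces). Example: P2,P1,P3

t=0-1: P1@Q0 runs 1, rem=7, I/O yield, promote→Q0. Q0=[P2,P3,P4,P5,P1] Q1=[] Q2=[]
t=1-4: P2@Q0 runs 3, rem=11, quantum used, demote→Q1. Q0=[P3,P4,P5,P1] Q1=[P2] Q2=[]
t=4-7: P3@Q0 runs 3, rem=9, quantum used, demote→Q1. Q0=[P4,P5,P1] Q1=[P2,P3] Q2=[]
t=7-9: P4@Q0 runs 2, rem=10, I/O yield, promote→Q0. Q0=[P5,P1,P4] Q1=[P2,P3] Q2=[]
t=9-12: P5@Q0 runs 3, rem=4, I/O yield, promote→Q0. Q0=[P1,P4,P5] Q1=[P2,P3] Q2=[]
t=12-13: P1@Q0 runs 1, rem=6, I/O yield, promote→Q0. Q0=[P4,P5,P1] Q1=[P2,P3] Q2=[]
t=13-15: P4@Q0 runs 2, rem=8, I/O yield, promote→Q0. Q0=[P5,P1,P4] Q1=[P2,P3] Q2=[]
t=15-18: P5@Q0 runs 3, rem=1, I/O yield, promote→Q0. Q0=[P1,P4,P5] Q1=[P2,P3] Q2=[]
t=18-19: P1@Q0 runs 1, rem=5, I/O yield, promote→Q0. Q0=[P4,P5,P1] Q1=[P2,P3] Q2=[]
t=19-21: P4@Q0 runs 2, rem=6, I/O yield, promote→Q0. Q0=[P5,P1,P4] Q1=[P2,P3] Q2=[]
t=21-22: P5@Q0 runs 1, rem=0, completes. Q0=[P1,P4] Q1=[P2,P3] Q2=[]
t=22-23: P1@Q0 runs 1, rem=4, I/O yield, promote→Q0. Q0=[P4,P1] Q1=[P2,P3] Q2=[]
t=23-25: P4@Q0 runs 2, rem=4, I/O yield, promote→Q0. Q0=[P1,P4] Q1=[P2,P3] Q2=[]
t=25-26: P1@Q0 runs 1, rem=3, I/O yield, promote→Q0. Q0=[P4,P1] Q1=[P2,P3] Q2=[]
t=26-28: P4@Q0 runs 2, rem=2, I/O yield, promote→Q0. Q0=[P1,P4] Q1=[P2,P3] Q2=[]
t=28-29: P1@Q0 runs 1, rem=2, I/O yield, promote→Q0. Q0=[P4,P1] Q1=[P2,P3] Q2=[]
t=29-31: P4@Q0 runs 2, rem=0, completes. Q0=[P1] Q1=[P2,P3] Q2=[]
t=31-32: P1@Q0 runs 1, rem=1, I/O yield, promote→Q0. Q0=[P1] Q1=[P2,P3] Q2=[]
t=32-33: P1@Q0 runs 1, rem=0, completes. Q0=[] Q1=[P2,P3] Q2=[]
t=33-38: P2@Q1 runs 5, rem=6, quantum used, demote→Q2. Q0=[] Q1=[P3] Q2=[P2]
t=38-43: P3@Q1 runs 5, rem=4, quantum used, demote→Q2. Q0=[] Q1=[] Q2=[P2,P3]
t=43-49: P2@Q2 runs 6, rem=0, completes. Q0=[] Q1=[] Q2=[P3]
t=49-53: P3@Q2 runs 4, rem=0, completes. Q0=[] Q1=[] Q2=[]

Answer: P5,P4,P1,P2,P3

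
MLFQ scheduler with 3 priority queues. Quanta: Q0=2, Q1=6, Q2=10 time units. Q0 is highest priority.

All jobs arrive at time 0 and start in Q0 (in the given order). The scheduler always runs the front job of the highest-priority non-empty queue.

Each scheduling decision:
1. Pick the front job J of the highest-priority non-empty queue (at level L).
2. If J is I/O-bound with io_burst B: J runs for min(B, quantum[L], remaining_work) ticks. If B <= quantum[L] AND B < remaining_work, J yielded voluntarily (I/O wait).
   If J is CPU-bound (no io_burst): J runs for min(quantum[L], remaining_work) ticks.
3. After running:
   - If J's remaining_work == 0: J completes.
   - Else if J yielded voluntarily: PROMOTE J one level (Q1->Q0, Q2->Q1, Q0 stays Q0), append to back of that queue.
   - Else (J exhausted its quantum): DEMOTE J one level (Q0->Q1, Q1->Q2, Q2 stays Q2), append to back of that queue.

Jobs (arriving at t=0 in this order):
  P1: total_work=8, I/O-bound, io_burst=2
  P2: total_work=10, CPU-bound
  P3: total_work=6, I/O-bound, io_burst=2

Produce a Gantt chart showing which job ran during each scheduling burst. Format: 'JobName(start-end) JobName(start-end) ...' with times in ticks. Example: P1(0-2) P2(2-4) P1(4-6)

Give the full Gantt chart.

t=0-2: P1@Q0 runs 2, rem=6, I/O yield, promote→Q0. Q0=[P2,P3,P1] Q1=[] Q2=[]
t=2-4: P2@Q0 runs 2, rem=8, quantum used, demote→Q1. Q0=[P3,P1] Q1=[P2] Q2=[]
t=4-6: P3@Q0 runs 2, rem=4, I/O yield, promote→Q0. Q0=[P1,P3] Q1=[P2] Q2=[]
t=6-8: P1@Q0 runs 2, rem=4, I/O yield, promote→Q0. Q0=[P3,P1] Q1=[P2] Q2=[]
t=8-10: P3@Q0 runs 2, rem=2, I/O yield, promote→Q0. Q0=[P1,P3] Q1=[P2] Q2=[]
t=10-12: P1@Q0 runs 2, rem=2, I/O yield, promote→Q0. Q0=[P3,P1] Q1=[P2] Q2=[]
t=12-14: P3@Q0 runs 2, rem=0, completes. Q0=[P1] Q1=[P2] Q2=[]
t=14-16: P1@Q0 runs 2, rem=0, completes. Q0=[] Q1=[P2] Q2=[]
t=16-22: P2@Q1 runs 6, rem=2, quantum used, demote→Q2. Q0=[] Q1=[] Q2=[P2]
t=22-24: P2@Q2 runs 2, rem=0, completes. Q0=[] Q1=[] Q2=[]

Answer: P1(0-2) P2(2-4) P3(4-6) P1(6-8) P3(8-10) P1(10-12) P3(12-14) P1(14-16) P2(16-22) P2(22-24)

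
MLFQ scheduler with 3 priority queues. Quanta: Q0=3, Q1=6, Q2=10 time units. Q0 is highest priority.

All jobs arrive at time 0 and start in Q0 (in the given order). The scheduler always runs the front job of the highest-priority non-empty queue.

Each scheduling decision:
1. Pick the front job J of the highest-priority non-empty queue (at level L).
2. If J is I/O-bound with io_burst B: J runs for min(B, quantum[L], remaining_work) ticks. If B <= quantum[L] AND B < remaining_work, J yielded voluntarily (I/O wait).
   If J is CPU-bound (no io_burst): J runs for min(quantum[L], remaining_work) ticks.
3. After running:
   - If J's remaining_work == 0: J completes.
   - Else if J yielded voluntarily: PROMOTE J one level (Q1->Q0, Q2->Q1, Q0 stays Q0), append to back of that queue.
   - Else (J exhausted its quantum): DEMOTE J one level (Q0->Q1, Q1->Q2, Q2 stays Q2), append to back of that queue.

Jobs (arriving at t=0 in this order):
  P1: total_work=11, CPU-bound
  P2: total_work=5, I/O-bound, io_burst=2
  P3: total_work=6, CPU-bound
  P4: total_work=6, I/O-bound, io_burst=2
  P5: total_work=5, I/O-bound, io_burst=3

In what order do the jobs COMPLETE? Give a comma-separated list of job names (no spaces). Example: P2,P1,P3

t=0-3: P1@Q0 runs 3, rem=8, quantum used, demote→Q1. Q0=[P2,P3,P4,P5] Q1=[P1] Q2=[]
t=3-5: P2@Q0 runs 2, rem=3, I/O yield, promote→Q0. Q0=[P3,P4,P5,P2] Q1=[P1] Q2=[]
t=5-8: P3@Q0 runs 3, rem=3, quantum used, demote→Q1. Q0=[P4,P5,P2] Q1=[P1,P3] Q2=[]
t=8-10: P4@Q0 runs 2, rem=4, I/O yield, promote→Q0. Q0=[P5,P2,P4] Q1=[P1,P3] Q2=[]
t=10-13: P5@Q0 runs 3, rem=2, I/O yield, promote→Q0. Q0=[P2,P4,P5] Q1=[P1,P3] Q2=[]
t=13-15: P2@Q0 runs 2, rem=1, I/O yield, promote→Q0. Q0=[P4,P5,P2] Q1=[P1,P3] Q2=[]
t=15-17: P4@Q0 runs 2, rem=2, I/O yield, promote→Q0. Q0=[P5,P2,P4] Q1=[P1,P3] Q2=[]
t=17-19: P5@Q0 runs 2, rem=0, completes. Q0=[P2,P4] Q1=[P1,P3] Q2=[]
t=19-20: P2@Q0 runs 1, rem=0, completes. Q0=[P4] Q1=[P1,P3] Q2=[]
t=20-22: P4@Q0 runs 2, rem=0, completes. Q0=[] Q1=[P1,P3] Q2=[]
t=22-28: P1@Q1 runs 6, rem=2, quantum used, demote→Q2. Q0=[] Q1=[P3] Q2=[P1]
t=28-31: P3@Q1 runs 3, rem=0, completes. Q0=[] Q1=[] Q2=[P1]
t=31-33: P1@Q2 runs 2, rem=0, completes. Q0=[] Q1=[] Q2=[]

Answer: P5,P2,P4,P3,P1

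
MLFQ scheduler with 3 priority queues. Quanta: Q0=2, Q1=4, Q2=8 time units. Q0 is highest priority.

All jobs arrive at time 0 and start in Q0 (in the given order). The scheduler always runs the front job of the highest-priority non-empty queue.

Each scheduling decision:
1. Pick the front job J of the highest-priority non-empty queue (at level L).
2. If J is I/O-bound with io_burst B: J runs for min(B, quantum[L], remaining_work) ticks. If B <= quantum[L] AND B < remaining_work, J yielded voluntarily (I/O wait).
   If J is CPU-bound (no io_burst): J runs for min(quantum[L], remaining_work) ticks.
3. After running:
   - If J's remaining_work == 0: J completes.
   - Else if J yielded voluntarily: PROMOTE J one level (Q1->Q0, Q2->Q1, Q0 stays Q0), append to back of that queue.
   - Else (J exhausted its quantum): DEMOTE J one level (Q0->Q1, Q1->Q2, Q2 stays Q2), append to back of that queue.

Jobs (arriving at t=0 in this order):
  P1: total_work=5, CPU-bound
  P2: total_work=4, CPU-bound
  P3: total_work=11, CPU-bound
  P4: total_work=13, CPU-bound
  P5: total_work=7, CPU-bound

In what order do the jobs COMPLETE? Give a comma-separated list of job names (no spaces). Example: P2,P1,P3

t=0-2: P1@Q0 runs 2, rem=3, quantum used, demote→Q1. Q0=[P2,P3,P4,P5] Q1=[P1] Q2=[]
t=2-4: P2@Q0 runs 2, rem=2, quantum used, demote→Q1. Q0=[P3,P4,P5] Q1=[P1,P2] Q2=[]
t=4-6: P3@Q0 runs 2, rem=9, quantum used, demote→Q1. Q0=[P4,P5] Q1=[P1,P2,P3] Q2=[]
t=6-8: P4@Q0 runs 2, rem=11, quantum used, demote→Q1. Q0=[P5] Q1=[P1,P2,P3,P4] Q2=[]
t=8-10: P5@Q0 runs 2, rem=5, quantum used, demote→Q1. Q0=[] Q1=[P1,P2,P3,P4,P5] Q2=[]
t=10-13: P1@Q1 runs 3, rem=0, completes. Q0=[] Q1=[P2,P3,P4,P5] Q2=[]
t=13-15: P2@Q1 runs 2, rem=0, completes. Q0=[] Q1=[P3,P4,P5] Q2=[]
t=15-19: P3@Q1 runs 4, rem=5, quantum used, demote→Q2. Q0=[] Q1=[P4,P5] Q2=[P3]
t=19-23: P4@Q1 runs 4, rem=7, quantum used, demote→Q2. Q0=[] Q1=[P5] Q2=[P3,P4]
t=23-27: P5@Q1 runs 4, rem=1, quantum used, demote→Q2. Q0=[] Q1=[] Q2=[P3,P4,P5]
t=27-32: P3@Q2 runs 5, rem=0, completes. Q0=[] Q1=[] Q2=[P4,P5]
t=32-39: P4@Q2 runs 7, rem=0, completes. Q0=[] Q1=[] Q2=[P5]
t=39-40: P5@Q2 runs 1, rem=0, completes. Q0=[] Q1=[] Q2=[]

Answer: P1,P2,P3,P4,P5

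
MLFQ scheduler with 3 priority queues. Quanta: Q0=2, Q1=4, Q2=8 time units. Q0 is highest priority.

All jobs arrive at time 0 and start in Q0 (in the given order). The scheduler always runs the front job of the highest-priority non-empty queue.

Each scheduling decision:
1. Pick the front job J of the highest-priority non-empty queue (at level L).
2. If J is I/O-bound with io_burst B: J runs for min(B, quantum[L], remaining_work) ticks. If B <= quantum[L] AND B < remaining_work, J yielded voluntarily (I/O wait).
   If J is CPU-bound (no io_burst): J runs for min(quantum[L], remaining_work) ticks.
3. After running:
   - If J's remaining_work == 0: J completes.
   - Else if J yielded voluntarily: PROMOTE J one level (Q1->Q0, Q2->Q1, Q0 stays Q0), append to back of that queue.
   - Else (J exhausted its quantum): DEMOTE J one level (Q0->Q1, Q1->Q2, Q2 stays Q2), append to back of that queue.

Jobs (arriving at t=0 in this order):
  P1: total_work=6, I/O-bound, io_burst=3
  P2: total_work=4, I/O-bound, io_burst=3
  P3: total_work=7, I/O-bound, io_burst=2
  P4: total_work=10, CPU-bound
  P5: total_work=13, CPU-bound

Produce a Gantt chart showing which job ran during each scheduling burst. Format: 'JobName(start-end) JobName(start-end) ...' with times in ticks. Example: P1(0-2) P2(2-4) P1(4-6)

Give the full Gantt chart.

t=0-2: P1@Q0 runs 2, rem=4, quantum used, demote→Q1. Q0=[P2,P3,P4,P5] Q1=[P1] Q2=[]
t=2-4: P2@Q0 runs 2, rem=2, quantum used, demote→Q1. Q0=[P3,P4,P5] Q1=[P1,P2] Q2=[]
t=4-6: P3@Q0 runs 2, rem=5, I/O yield, promote→Q0. Q0=[P4,P5,P3] Q1=[P1,P2] Q2=[]
t=6-8: P4@Q0 runs 2, rem=8, quantum used, demote→Q1. Q0=[P5,P3] Q1=[P1,P2,P4] Q2=[]
t=8-10: P5@Q0 runs 2, rem=11, quantum used, demote→Q1. Q0=[P3] Q1=[P1,P2,P4,P5] Q2=[]
t=10-12: P3@Q0 runs 2, rem=3, I/O yield, promote→Q0. Q0=[P3] Q1=[P1,P2,P4,P5] Q2=[]
t=12-14: P3@Q0 runs 2, rem=1, I/O yield, promote→Q0. Q0=[P3] Q1=[P1,P2,P4,P5] Q2=[]
t=14-15: P3@Q0 runs 1, rem=0, completes. Q0=[] Q1=[P1,P2,P4,P5] Q2=[]
t=15-18: P1@Q1 runs 3, rem=1, I/O yield, promote→Q0. Q0=[P1] Q1=[P2,P4,P5] Q2=[]
t=18-19: P1@Q0 runs 1, rem=0, completes. Q0=[] Q1=[P2,P4,P5] Q2=[]
t=19-21: P2@Q1 runs 2, rem=0, completes. Q0=[] Q1=[P4,P5] Q2=[]
t=21-25: P4@Q1 runs 4, rem=4, quantum used, demote→Q2. Q0=[] Q1=[P5] Q2=[P4]
t=25-29: P5@Q1 runs 4, rem=7, quantum used, demote→Q2. Q0=[] Q1=[] Q2=[P4,P5]
t=29-33: P4@Q2 runs 4, rem=0, completes. Q0=[] Q1=[] Q2=[P5]
t=33-40: P5@Q2 runs 7, rem=0, completes. Q0=[] Q1=[] Q2=[]

Answer: P1(0-2) P2(2-4) P3(4-6) P4(6-8) P5(8-10) P3(10-12) P3(12-14) P3(14-15) P1(15-18) P1(18-19) P2(19-21) P4(21-25) P5(25-29) P4(29-33) P5(33-40)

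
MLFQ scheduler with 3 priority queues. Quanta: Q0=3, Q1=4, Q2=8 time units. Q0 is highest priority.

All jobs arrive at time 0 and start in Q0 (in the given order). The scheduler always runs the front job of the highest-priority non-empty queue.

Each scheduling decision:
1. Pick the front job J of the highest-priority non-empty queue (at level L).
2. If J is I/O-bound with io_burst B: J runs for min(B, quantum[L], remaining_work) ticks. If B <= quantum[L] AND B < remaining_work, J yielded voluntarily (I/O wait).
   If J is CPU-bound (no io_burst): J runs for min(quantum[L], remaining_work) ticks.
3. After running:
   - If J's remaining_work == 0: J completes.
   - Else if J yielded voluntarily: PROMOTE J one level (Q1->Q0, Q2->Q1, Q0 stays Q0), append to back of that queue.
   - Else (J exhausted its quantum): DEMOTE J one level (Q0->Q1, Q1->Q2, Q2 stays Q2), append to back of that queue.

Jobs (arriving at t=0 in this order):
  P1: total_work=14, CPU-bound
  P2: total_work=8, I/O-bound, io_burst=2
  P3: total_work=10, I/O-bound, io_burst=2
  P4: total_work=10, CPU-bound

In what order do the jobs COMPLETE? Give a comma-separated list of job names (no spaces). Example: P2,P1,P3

t=0-3: P1@Q0 runs 3, rem=11, quantum used, demote→Q1. Q0=[P2,P3,P4] Q1=[P1] Q2=[]
t=3-5: P2@Q0 runs 2, rem=6, I/O yield, promote→Q0. Q0=[P3,P4,P2] Q1=[P1] Q2=[]
t=5-7: P3@Q0 runs 2, rem=8, I/O yield, promote→Q0. Q0=[P4,P2,P3] Q1=[P1] Q2=[]
t=7-10: P4@Q0 runs 3, rem=7, quantum used, demote→Q1. Q0=[P2,P3] Q1=[P1,P4] Q2=[]
t=10-12: P2@Q0 runs 2, rem=4, I/O yield, promote→Q0. Q0=[P3,P2] Q1=[P1,P4] Q2=[]
t=12-14: P3@Q0 runs 2, rem=6, I/O yield, promote→Q0. Q0=[P2,P3] Q1=[P1,P4] Q2=[]
t=14-16: P2@Q0 runs 2, rem=2, I/O yield, promote→Q0. Q0=[P3,P2] Q1=[P1,P4] Q2=[]
t=16-18: P3@Q0 runs 2, rem=4, I/O yield, promote→Q0. Q0=[P2,P3] Q1=[P1,P4] Q2=[]
t=18-20: P2@Q0 runs 2, rem=0, completes. Q0=[P3] Q1=[P1,P4] Q2=[]
t=20-22: P3@Q0 runs 2, rem=2, I/O yield, promote→Q0. Q0=[P3] Q1=[P1,P4] Q2=[]
t=22-24: P3@Q0 runs 2, rem=0, completes. Q0=[] Q1=[P1,P4] Q2=[]
t=24-28: P1@Q1 runs 4, rem=7, quantum used, demote→Q2. Q0=[] Q1=[P4] Q2=[P1]
t=28-32: P4@Q1 runs 4, rem=3, quantum used, demote→Q2. Q0=[] Q1=[] Q2=[P1,P4]
t=32-39: P1@Q2 runs 7, rem=0, completes. Q0=[] Q1=[] Q2=[P4]
t=39-42: P4@Q2 runs 3, rem=0, completes. Q0=[] Q1=[] Q2=[]

Answer: P2,P3,P1,P4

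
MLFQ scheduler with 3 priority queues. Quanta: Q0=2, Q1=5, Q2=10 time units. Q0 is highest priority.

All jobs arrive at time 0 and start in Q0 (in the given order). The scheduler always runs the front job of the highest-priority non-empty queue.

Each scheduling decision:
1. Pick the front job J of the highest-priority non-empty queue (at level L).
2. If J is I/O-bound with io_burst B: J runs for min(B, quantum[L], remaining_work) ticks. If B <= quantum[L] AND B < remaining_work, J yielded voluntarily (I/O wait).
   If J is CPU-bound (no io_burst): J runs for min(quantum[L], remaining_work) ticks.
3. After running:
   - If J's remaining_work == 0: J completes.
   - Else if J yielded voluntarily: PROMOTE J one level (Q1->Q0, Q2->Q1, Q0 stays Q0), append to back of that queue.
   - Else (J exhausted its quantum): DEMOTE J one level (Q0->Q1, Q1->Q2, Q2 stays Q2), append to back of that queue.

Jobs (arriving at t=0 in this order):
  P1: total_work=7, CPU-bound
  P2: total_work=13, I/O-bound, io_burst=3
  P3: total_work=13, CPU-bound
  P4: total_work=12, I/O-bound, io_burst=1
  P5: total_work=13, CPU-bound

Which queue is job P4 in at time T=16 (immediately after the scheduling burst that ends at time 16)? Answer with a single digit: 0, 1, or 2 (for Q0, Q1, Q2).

Answer: 0

Derivation:
t=0-2: P1@Q0 runs 2, rem=5, quantum used, demote→Q1. Q0=[P2,P3,P4,P5] Q1=[P1] Q2=[]
t=2-4: P2@Q0 runs 2, rem=11, quantum used, demote→Q1. Q0=[P3,P4,P5] Q1=[P1,P2] Q2=[]
t=4-6: P3@Q0 runs 2, rem=11, quantum used, demote→Q1. Q0=[P4,P5] Q1=[P1,P2,P3] Q2=[]
t=6-7: P4@Q0 runs 1, rem=11, I/O yield, promote→Q0. Q0=[P5,P4] Q1=[P1,P2,P3] Q2=[]
t=7-9: P5@Q0 runs 2, rem=11, quantum used, demote→Q1. Q0=[P4] Q1=[P1,P2,P3,P5] Q2=[]
t=9-10: P4@Q0 runs 1, rem=10, I/O yield, promote→Q0. Q0=[P4] Q1=[P1,P2,P3,P5] Q2=[]
t=10-11: P4@Q0 runs 1, rem=9, I/O yield, promote→Q0. Q0=[P4] Q1=[P1,P2,P3,P5] Q2=[]
t=11-12: P4@Q0 runs 1, rem=8, I/O yield, promote→Q0. Q0=[P4] Q1=[P1,P2,P3,P5] Q2=[]
t=12-13: P4@Q0 runs 1, rem=7, I/O yield, promote→Q0. Q0=[P4] Q1=[P1,P2,P3,P5] Q2=[]
t=13-14: P4@Q0 runs 1, rem=6, I/O yield, promote→Q0. Q0=[P4] Q1=[P1,P2,P3,P5] Q2=[]
t=14-15: P4@Q0 runs 1, rem=5, I/O yield, promote→Q0. Q0=[P4] Q1=[P1,P2,P3,P5] Q2=[]
t=15-16: P4@Q0 runs 1, rem=4, I/O yield, promote→Q0. Q0=[P4] Q1=[P1,P2,P3,P5] Q2=[]
t=16-17: P4@Q0 runs 1, rem=3, I/O yield, promote→Q0. Q0=[P4] Q1=[P1,P2,P3,P5] Q2=[]
t=17-18: P4@Q0 runs 1, rem=2, I/O yield, promote→Q0. Q0=[P4] Q1=[P1,P2,P3,P5] Q2=[]
t=18-19: P4@Q0 runs 1, rem=1, I/O yield, promote→Q0. Q0=[P4] Q1=[P1,P2,P3,P5] Q2=[]
t=19-20: P4@Q0 runs 1, rem=0, completes. Q0=[] Q1=[P1,P2,P3,P5] Q2=[]
t=20-25: P1@Q1 runs 5, rem=0, completes. Q0=[] Q1=[P2,P3,P5] Q2=[]
t=25-28: P2@Q1 runs 3, rem=8, I/O yield, promote→Q0. Q0=[P2] Q1=[P3,P5] Q2=[]
t=28-30: P2@Q0 runs 2, rem=6, quantum used, demote→Q1. Q0=[] Q1=[P3,P5,P2] Q2=[]
t=30-35: P3@Q1 runs 5, rem=6, quantum used, demote→Q2. Q0=[] Q1=[P5,P2] Q2=[P3]
t=35-40: P5@Q1 runs 5, rem=6, quantum used, demote→Q2. Q0=[] Q1=[P2] Q2=[P3,P5]
t=40-43: P2@Q1 runs 3, rem=3, I/O yield, promote→Q0. Q0=[P2] Q1=[] Q2=[P3,P5]
t=43-45: P2@Q0 runs 2, rem=1, quantum used, demote→Q1. Q0=[] Q1=[P2] Q2=[P3,P5]
t=45-46: P2@Q1 runs 1, rem=0, completes. Q0=[] Q1=[] Q2=[P3,P5]
t=46-52: P3@Q2 runs 6, rem=0, completes. Q0=[] Q1=[] Q2=[P5]
t=52-58: P5@Q2 runs 6, rem=0, completes. Q0=[] Q1=[] Q2=[]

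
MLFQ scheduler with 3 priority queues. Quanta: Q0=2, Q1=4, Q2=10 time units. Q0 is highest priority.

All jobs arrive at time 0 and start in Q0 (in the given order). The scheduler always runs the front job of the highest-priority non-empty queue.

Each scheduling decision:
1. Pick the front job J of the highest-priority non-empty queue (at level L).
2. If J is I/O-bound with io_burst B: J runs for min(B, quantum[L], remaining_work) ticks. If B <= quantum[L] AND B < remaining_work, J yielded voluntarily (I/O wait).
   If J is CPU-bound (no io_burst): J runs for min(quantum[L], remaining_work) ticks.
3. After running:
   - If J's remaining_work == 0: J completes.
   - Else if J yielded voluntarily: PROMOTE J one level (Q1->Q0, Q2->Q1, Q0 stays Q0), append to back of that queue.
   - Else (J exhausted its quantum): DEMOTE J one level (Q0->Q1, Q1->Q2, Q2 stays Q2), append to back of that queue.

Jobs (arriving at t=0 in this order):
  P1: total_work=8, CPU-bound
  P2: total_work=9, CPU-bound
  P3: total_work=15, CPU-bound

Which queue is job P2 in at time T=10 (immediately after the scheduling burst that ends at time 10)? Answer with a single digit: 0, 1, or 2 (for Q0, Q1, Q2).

Answer: 1

Derivation:
t=0-2: P1@Q0 runs 2, rem=6, quantum used, demote→Q1. Q0=[P2,P3] Q1=[P1] Q2=[]
t=2-4: P2@Q0 runs 2, rem=7, quantum used, demote→Q1. Q0=[P3] Q1=[P1,P2] Q2=[]
t=4-6: P3@Q0 runs 2, rem=13, quantum used, demote→Q1. Q0=[] Q1=[P1,P2,P3] Q2=[]
t=6-10: P1@Q1 runs 4, rem=2, quantum used, demote→Q2. Q0=[] Q1=[P2,P3] Q2=[P1]
t=10-14: P2@Q1 runs 4, rem=3, quantum used, demote→Q2. Q0=[] Q1=[P3] Q2=[P1,P2]
t=14-18: P3@Q1 runs 4, rem=9, quantum used, demote→Q2. Q0=[] Q1=[] Q2=[P1,P2,P3]
t=18-20: P1@Q2 runs 2, rem=0, completes. Q0=[] Q1=[] Q2=[P2,P3]
t=20-23: P2@Q2 runs 3, rem=0, completes. Q0=[] Q1=[] Q2=[P3]
t=23-32: P3@Q2 runs 9, rem=0, completes. Q0=[] Q1=[] Q2=[]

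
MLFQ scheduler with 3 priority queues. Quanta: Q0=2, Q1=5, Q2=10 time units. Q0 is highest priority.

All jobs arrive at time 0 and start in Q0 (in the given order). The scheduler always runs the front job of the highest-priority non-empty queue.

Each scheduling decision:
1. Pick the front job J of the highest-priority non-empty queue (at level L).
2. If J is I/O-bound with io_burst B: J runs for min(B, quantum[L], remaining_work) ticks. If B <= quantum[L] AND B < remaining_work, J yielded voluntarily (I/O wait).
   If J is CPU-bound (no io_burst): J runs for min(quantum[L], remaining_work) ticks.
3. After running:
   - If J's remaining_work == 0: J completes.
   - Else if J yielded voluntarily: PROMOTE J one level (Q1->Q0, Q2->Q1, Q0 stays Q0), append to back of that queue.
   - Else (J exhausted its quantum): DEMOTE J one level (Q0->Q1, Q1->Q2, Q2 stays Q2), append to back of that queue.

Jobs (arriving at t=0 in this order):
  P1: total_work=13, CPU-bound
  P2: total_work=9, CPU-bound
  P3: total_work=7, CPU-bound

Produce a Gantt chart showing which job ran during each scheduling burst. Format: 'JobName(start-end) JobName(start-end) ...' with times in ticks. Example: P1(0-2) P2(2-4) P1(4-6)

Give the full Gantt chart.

Answer: P1(0-2) P2(2-4) P3(4-6) P1(6-11) P2(11-16) P3(16-21) P1(21-27) P2(27-29)

Derivation:
t=0-2: P1@Q0 runs 2, rem=11, quantum used, demote→Q1. Q0=[P2,P3] Q1=[P1] Q2=[]
t=2-4: P2@Q0 runs 2, rem=7, quantum used, demote→Q1. Q0=[P3] Q1=[P1,P2] Q2=[]
t=4-6: P3@Q0 runs 2, rem=5, quantum used, demote→Q1. Q0=[] Q1=[P1,P2,P3] Q2=[]
t=6-11: P1@Q1 runs 5, rem=6, quantum used, demote→Q2. Q0=[] Q1=[P2,P3] Q2=[P1]
t=11-16: P2@Q1 runs 5, rem=2, quantum used, demote→Q2. Q0=[] Q1=[P3] Q2=[P1,P2]
t=16-21: P3@Q1 runs 5, rem=0, completes. Q0=[] Q1=[] Q2=[P1,P2]
t=21-27: P1@Q2 runs 6, rem=0, completes. Q0=[] Q1=[] Q2=[P2]
t=27-29: P2@Q2 runs 2, rem=0, completes. Q0=[] Q1=[] Q2=[]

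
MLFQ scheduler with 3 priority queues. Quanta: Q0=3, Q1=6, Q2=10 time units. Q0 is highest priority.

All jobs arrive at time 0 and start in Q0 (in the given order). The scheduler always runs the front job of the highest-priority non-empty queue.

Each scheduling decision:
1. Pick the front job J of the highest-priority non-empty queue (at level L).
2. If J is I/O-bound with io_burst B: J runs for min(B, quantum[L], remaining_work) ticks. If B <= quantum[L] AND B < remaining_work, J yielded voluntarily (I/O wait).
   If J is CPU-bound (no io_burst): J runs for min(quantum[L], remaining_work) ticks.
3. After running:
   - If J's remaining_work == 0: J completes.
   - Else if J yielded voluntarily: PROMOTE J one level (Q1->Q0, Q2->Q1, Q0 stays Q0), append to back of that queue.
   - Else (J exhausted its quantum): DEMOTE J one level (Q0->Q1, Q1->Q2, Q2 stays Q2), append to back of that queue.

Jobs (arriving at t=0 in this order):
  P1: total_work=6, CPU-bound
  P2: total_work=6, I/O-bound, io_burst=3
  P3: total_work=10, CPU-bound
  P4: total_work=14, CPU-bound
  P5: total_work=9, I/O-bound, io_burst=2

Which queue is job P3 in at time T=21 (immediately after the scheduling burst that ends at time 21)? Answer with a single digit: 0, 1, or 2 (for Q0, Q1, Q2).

Answer: 1

Derivation:
t=0-3: P1@Q0 runs 3, rem=3, quantum used, demote→Q1. Q0=[P2,P3,P4,P5] Q1=[P1] Q2=[]
t=3-6: P2@Q0 runs 3, rem=3, I/O yield, promote→Q0. Q0=[P3,P4,P5,P2] Q1=[P1] Q2=[]
t=6-9: P3@Q0 runs 3, rem=7, quantum used, demote→Q1. Q0=[P4,P5,P2] Q1=[P1,P3] Q2=[]
t=9-12: P4@Q0 runs 3, rem=11, quantum used, demote→Q1. Q0=[P5,P2] Q1=[P1,P3,P4] Q2=[]
t=12-14: P5@Q0 runs 2, rem=7, I/O yield, promote→Q0. Q0=[P2,P5] Q1=[P1,P3,P4] Q2=[]
t=14-17: P2@Q0 runs 3, rem=0, completes. Q0=[P5] Q1=[P1,P3,P4] Q2=[]
t=17-19: P5@Q0 runs 2, rem=5, I/O yield, promote→Q0. Q0=[P5] Q1=[P1,P3,P4] Q2=[]
t=19-21: P5@Q0 runs 2, rem=3, I/O yield, promote→Q0. Q0=[P5] Q1=[P1,P3,P4] Q2=[]
t=21-23: P5@Q0 runs 2, rem=1, I/O yield, promote→Q0. Q0=[P5] Q1=[P1,P3,P4] Q2=[]
t=23-24: P5@Q0 runs 1, rem=0, completes. Q0=[] Q1=[P1,P3,P4] Q2=[]
t=24-27: P1@Q1 runs 3, rem=0, completes. Q0=[] Q1=[P3,P4] Q2=[]
t=27-33: P3@Q1 runs 6, rem=1, quantum used, demote→Q2. Q0=[] Q1=[P4] Q2=[P3]
t=33-39: P4@Q1 runs 6, rem=5, quantum used, demote→Q2. Q0=[] Q1=[] Q2=[P3,P4]
t=39-40: P3@Q2 runs 1, rem=0, completes. Q0=[] Q1=[] Q2=[P4]
t=40-45: P4@Q2 runs 5, rem=0, completes. Q0=[] Q1=[] Q2=[]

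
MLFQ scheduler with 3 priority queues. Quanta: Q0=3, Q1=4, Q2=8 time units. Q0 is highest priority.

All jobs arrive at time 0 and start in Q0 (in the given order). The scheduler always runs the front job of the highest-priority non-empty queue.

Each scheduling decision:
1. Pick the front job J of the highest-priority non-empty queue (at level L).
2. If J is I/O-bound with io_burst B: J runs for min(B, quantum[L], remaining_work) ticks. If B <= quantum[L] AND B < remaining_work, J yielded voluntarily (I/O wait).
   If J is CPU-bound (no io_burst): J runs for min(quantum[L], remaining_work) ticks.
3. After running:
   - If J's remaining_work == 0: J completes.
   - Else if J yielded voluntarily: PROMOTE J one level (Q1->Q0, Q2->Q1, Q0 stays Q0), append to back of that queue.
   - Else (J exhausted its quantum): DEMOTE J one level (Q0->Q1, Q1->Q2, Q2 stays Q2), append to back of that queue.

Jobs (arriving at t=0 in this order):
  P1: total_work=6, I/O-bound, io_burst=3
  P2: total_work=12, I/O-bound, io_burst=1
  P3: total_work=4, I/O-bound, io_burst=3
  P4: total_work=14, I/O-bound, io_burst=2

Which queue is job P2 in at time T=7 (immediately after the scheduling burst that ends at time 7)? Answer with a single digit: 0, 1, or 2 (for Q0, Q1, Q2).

t=0-3: P1@Q0 runs 3, rem=3, I/O yield, promote→Q0. Q0=[P2,P3,P4,P1] Q1=[] Q2=[]
t=3-4: P2@Q0 runs 1, rem=11, I/O yield, promote→Q0. Q0=[P3,P4,P1,P2] Q1=[] Q2=[]
t=4-7: P3@Q0 runs 3, rem=1, I/O yield, promote→Q0. Q0=[P4,P1,P2,P3] Q1=[] Q2=[]
t=7-9: P4@Q0 runs 2, rem=12, I/O yield, promote→Q0. Q0=[P1,P2,P3,P4] Q1=[] Q2=[]
t=9-12: P1@Q0 runs 3, rem=0, completes. Q0=[P2,P3,P4] Q1=[] Q2=[]
t=12-13: P2@Q0 runs 1, rem=10, I/O yield, promote→Q0. Q0=[P3,P4,P2] Q1=[] Q2=[]
t=13-14: P3@Q0 runs 1, rem=0, completes. Q0=[P4,P2] Q1=[] Q2=[]
t=14-16: P4@Q0 runs 2, rem=10, I/O yield, promote→Q0. Q0=[P2,P4] Q1=[] Q2=[]
t=16-17: P2@Q0 runs 1, rem=9, I/O yield, promote→Q0. Q0=[P4,P2] Q1=[] Q2=[]
t=17-19: P4@Q0 runs 2, rem=8, I/O yield, promote→Q0. Q0=[P2,P4] Q1=[] Q2=[]
t=19-20: P2@Q0 runs 1, rem=8, I/O yield, promote→Q0. Q0=[P4,P2] Q1=[] Q2=[]
t=20-22: P4@Q0 runs 2, rem=6, I/O yield, promote→Q0. Q0=[P2,P4] Q1=[] Q2=[]
t=22-23: P2@Q0 runs 1, rem=7, I/O yield, promote→Q0. Q0=[P4,P2] Q1=[] Q2=[]
t=23-25: P4@Q0 runs 2, rem=4, I/O yield, promote→Q0. Q0=[P2,P4] Q1=[] Q2=[]
t=25-26: P2@Q0 runs 1, rem=6, I/O yield, promote→Q0. Q0=[P4,P2] Q1=[] Q2=[]
t=26-28: P4@Q0 runs 2, rem=2, I/O yield, promote→Q0. Q0=[P2,P4] Q1=[] Q2=[]
t=28-29: P2@Q0 runs 1, rem=5, I/O yield, promote→Q0. Q0=[P4,P2] Q1=[] Q2=[]
t=29-31: P4@Q0 runs 2, rem=0, completes. Q0=[P2] Q1=[] Q2=[]
t=31-32: P2@Q0 runs 1, rem=4, I/O yield, promote→Q0. Q0=[P2] Q1=[] Q2=[]
t=32-33: P2@Q0 runs 1, rem=3, I/O yield, promote→Q0. Q0=[P2] Q1=[] Q2=[]
t=33-34: P2@Q0 runs 1, rem=2, I/O yield, promote→Q0. Q0=[P2] Q1=[] Q2=[]
t=34-35: P2@Q0 runs 1, rem=1, I/O yield, promote→Q0. Q0=[P2] Q1=[] Q2=[]
t=35-36: P2@Q0 runs 1, rem=0, completes. Q0=[] Q1=[] Q2=[]

Answer: 0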